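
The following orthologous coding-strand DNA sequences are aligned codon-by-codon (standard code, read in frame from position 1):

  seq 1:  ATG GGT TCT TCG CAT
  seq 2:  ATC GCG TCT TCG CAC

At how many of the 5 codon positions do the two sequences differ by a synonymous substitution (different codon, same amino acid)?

1

Codon 1: ATG Met / ATC Ile — nonsynonymous.
Codon 2: GGT Gly / GCG Ala — nonsynonymous.
Codon 3: TCT Ser / TCT Ser — identical.
Codon 4: TCG Ser / TCG Ser — identical.
Codon 5: CAT His / CAC His — synonymous.
Synonymous differences: 1.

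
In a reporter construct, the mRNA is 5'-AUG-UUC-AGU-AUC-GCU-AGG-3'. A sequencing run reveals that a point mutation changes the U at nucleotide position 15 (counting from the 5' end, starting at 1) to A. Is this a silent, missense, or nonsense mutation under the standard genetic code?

Position 15 falls in codon 5: GCU → Ala.
After the substitution the codon is GCA → Ala.
Both encode Ala, so the change is synonymous.

silent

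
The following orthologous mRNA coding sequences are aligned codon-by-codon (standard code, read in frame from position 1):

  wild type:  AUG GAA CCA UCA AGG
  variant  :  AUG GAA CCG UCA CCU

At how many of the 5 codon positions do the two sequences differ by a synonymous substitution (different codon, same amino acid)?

1

Codon 1: AUG Met / AUG Met — identical.
Codon 2: GAA Glu / GAA Glu — identical.
Codon 3: CCA Pro / CCG Pro — synonymous.
Codon 4: UCA Ser / UCA Ser — identical.
Codon 5: AGG Arg / CCU Pro — nonsynonymous.
Synonymous differences: 1.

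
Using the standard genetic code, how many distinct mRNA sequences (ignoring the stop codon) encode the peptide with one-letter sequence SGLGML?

3456

Ser: 6 codons.
Gly: 4 codons.
Leu: 6 codons.
Gly: 4 codons.
Met: 1 codon.
Leu: 6 codons.
6 × 4 × 6 × 4 × 1 × 6 = 3456.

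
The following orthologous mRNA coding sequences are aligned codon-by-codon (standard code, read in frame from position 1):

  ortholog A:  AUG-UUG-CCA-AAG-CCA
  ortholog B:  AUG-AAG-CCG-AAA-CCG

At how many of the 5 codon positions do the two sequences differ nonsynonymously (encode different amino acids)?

Codon 1: AUG Met / AUG Met — identical.
Codon 2: UUG Leu / AAG Lys — nonsynonymous.
Codon 3: CCA Pro / CCG Pro — synonymous.
Codon 4: AAG Lys / AAA Lys — synonymous.
Codon 5: CCA Pro / CCG Pro — synonymous.
Nonsynonymous differences: 1.

1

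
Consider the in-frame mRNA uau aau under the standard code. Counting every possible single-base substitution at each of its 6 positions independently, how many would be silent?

Codon 1 (UAU, Tyr): 1 synonymous substitution.
Codon 2 (AAU, Asn): 1 synonymous substitution.
Total: 1 + 1 = 2.

2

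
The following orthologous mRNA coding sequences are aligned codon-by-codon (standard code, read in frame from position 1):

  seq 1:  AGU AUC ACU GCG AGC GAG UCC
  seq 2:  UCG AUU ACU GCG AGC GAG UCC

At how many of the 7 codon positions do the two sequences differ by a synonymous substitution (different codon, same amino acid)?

2

Codon 1: AGU Ser / UCG Ser — synonymous.
Codon 2: AUC Ile / AUU Ile — synonymous.
Codon 3: ACU Thr / ACU Thr — identical.
Codon 4: GCG Ala / GCG Ala — identical.
Codon 5: AGC Ser / AGC Ser — identical.
Codon 6: GAG Glu / GAG Glu — identical.
Codon 7: UCC Ser / UCC Ser — identical.
Synonymous differences: 2.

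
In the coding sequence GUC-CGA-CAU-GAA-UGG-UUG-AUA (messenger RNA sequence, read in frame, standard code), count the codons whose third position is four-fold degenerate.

2

Codon 1 GUC (Val): third position 4-fold.
Codon 2 CGA (Arg): third position 4-fold.
Codon 3 CAU (His): third position 2-fold.
Codon 4 GAA (Glu): third position 2-fold.
Codon 5 UGG (Trp): third position 1-fold.
Codon 6 UUG (Leu): third position 2-fold.
Codon 7 AUA (Ile): third position 3-fold.
Four-fold degenerate third positions: 2.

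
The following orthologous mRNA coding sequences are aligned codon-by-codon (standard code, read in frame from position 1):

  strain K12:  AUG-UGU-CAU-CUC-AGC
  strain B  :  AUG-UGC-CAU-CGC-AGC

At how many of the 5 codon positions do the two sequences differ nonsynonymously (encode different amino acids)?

1

Codon 1: AUG Met / AUG Met — identical.
Codon 2: UGU Cys / UGC Cys — synonymous.
Codon 3: CAU His / CAU His — identical.
Codon 4: CUC Leu / CGC Arg — nonsynonymous.
Codon 5: AGC Ser / AGC Ser — identical.
Nonsynonymous differences: 1.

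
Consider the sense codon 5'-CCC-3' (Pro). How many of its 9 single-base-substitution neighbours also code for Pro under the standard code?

Position 1: none → 0 synonymous.
Position 2: none → 0 synonymous.
Position 3: CCU, CCA, CCG → 3 synonymous.
Total: 0 + 0 + 3 = 3.

3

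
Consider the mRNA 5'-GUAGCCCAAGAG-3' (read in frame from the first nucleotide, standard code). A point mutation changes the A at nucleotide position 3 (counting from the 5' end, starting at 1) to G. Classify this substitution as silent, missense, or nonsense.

silent

Position 3 falls in codon 1: GUA → Val.
After the substitution the codon is GUG → Val.
Both encode Val, so the change is synonymous.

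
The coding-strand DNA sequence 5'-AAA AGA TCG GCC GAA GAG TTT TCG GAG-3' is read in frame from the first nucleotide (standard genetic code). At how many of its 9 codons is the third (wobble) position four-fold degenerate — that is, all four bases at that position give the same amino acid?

3

Codon 1 AAA (Lys): third position 2-fold.
Codon 2 AGA (Arg): third position 2-fold.
Codon 3 TCG (Ser): third position 4-fold.
Codon 4 GCC (Ala): third position 4-fold.
Codon 5 GAA (Glu): third position 2-fold.
Codon 6 GAG (Glu): third position 2-fold.
Codon 7 TTT (Phe): third position 2-fold.
Codon 8 TCG (Ser): third position 4-fold.
Codon 9 GAG (Glu): third position 2-fold.
Four-fold degenerate third positions: 3.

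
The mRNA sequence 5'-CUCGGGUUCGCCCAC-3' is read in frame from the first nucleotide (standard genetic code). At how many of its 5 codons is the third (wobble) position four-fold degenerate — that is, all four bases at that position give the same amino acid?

Codon 1 CUC (Leu): third position 4-fold.
Codon 2 GGG (Gly): third position 4-fold.
Codon 3 UUC (Phe): third position 2-fold.
Codon 4 GCC (Ala): third position 4-fold.
Codon 5 CAC (His): third position 2-fold.
Four-fold degenerate third positions: 3.

3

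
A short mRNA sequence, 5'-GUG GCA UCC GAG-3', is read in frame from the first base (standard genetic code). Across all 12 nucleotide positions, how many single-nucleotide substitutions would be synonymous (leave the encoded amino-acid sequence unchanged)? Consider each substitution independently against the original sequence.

10

Codon 1 (GUG, Val): 3 synonymous substitutions.
Codon 2 (GCA, Ala): 3 synonymous substitutions.
Codon 3 (UCC, Ser): 3 synonymous substitutions.
Codon 4 (GAG, Glu): 1 synonymous substitution.
Total: 3 + 3 + 3 + 1 = 10.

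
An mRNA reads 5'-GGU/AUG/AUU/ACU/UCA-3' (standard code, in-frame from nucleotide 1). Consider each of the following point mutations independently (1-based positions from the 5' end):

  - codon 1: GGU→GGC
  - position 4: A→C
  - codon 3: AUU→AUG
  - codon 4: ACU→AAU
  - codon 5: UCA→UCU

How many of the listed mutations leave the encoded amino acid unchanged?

2

Codon 1: GGU (Gly) → GGC (Gly) — synonymous.
Codon 2: AUG (Met) → CUG (Leu) — missense.
Codon 3: AUU (Ile) → AUG (Met) — missense.
Codon 4: ACU (Thr) → AAU (Asn) — missense.
Codon 5: UCA (Ser) → UCU (Ser) — synonymous.
Synonymous: 2 of 5.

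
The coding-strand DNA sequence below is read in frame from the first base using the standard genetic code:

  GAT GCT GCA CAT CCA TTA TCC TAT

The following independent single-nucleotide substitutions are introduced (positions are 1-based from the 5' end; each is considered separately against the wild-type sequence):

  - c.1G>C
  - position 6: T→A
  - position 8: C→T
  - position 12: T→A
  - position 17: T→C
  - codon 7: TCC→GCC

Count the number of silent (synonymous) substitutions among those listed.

1

Codon 1: GAT (Asp) → CAT (His) — missense.
Codon 2: GCT (Ala) → GCA (Ala) — synonymous.
Codon 3: GCA (Ala) → GTA (Val) — missense.
Codon 4: CAT (His) → CAA (Gln) — missense.
Codon 6: TTA (Leu) → TCA (Ser) — missense.
Codon 7: TCC (Ser) → GCC (Ala) — missense.
Synonymous: 1 of 6.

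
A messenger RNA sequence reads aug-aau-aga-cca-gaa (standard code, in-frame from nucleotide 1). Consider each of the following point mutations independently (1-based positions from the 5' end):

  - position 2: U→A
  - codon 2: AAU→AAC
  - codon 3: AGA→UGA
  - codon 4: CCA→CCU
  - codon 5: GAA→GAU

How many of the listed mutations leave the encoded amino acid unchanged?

Codon 1: AUG (Met) → AAG (Lys) — missense.
Codon 2: AAU (Asn) → AAC (Asn) — synonymous.
Codon 3: AGA (Arg) → UGA (Stop) — nonsense.
Codon 4: CCA (Pro) → CCU (Pro) — synonymous.
Codon 5: GAA (Glu) → GAU (Asp) — missense.
Synonymous: 2 of 5.

2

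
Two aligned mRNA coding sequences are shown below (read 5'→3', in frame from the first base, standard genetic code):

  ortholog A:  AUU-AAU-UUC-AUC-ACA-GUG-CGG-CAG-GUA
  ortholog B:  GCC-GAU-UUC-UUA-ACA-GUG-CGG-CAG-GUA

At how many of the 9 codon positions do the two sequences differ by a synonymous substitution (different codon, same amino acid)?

Codon 1: AUU Ile / GCC Ala — nonsynonymous.
Codon 2: AAU Asn / GAU Asp — nonsynonymous.
Codon 3: UUC Phe / UUC Phe — identical.
Codon 4: AUC Ile / UUA Leu — nonsynonymous.
Codon 5: ACA Thr / ACA Thr — identical.
Codon 6: GUG Val / GUG Val — identical.
Codon 7: CGG Arg / CGG Arg — identical.
Codon 8: CAG Gln / CAG Gln — identical.
Codon 9: GUA Val / GUA Val — identical.
Synonymous differences: 0.

0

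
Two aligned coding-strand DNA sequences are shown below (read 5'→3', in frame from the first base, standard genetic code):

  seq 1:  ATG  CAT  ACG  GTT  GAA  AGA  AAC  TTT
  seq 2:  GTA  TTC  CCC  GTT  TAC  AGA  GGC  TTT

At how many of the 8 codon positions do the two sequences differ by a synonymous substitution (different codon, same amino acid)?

0

Codon 1: ATG Met / GTA Val — nonsynonymous.
Codon 2: CAT His / TTC Phe — nonsynonymous.
Codon 3: ACG Thr / CCC Pro — nonsynonymous.
Codon 4: GTT Val / GTT Val — identical.
Codon 5: GAA Glu / TAC Tyr — nonsynonymous.
Codon 6: AGA Arg / AGA Arg — identical.
Codon 7: AAC Asn / GGC Gly — nonsynonymous.
Codon 8: TTT Phe / TTT Phe — identical.
Synonymous differences: 0.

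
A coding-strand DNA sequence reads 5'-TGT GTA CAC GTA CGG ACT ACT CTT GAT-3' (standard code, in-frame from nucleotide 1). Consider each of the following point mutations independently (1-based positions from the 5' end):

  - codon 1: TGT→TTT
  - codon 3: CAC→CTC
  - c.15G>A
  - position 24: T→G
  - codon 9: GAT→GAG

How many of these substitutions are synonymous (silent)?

Codon 1: TGT (Cys) → TTT (Phe) — missense.
Codon 3: CAC (His) → CTC (Leu) — missense.
Codon 5: CGG (Arg) → CGA (Arg) — synonymous.
Codon 8: CTT (Leu) → CTG (Leu) — synonymous.
Codon 9: GAT (Asp) → GAG (Glu) — missense.
Synonymous: 2 of 5.

2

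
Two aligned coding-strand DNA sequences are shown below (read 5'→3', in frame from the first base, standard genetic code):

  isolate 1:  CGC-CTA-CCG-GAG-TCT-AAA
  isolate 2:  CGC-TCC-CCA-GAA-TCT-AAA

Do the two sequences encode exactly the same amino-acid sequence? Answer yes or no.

no

Codon 1: CGC Arg / CGC Arg — identical.
Codon 2: CTA Leu / TCC Ser — nonsynonymous.
Codon 3: CCG Pro / CCA Pro — synonymous.
Codon 4: GAG Glu / GAA Glu — synonymous.
Codon 5: TCT Ser / TCT Ser — identical.
Codon 6: AAA Lys / AAA Lys — identical.
Nonsynonymous differences: 1 → different protein.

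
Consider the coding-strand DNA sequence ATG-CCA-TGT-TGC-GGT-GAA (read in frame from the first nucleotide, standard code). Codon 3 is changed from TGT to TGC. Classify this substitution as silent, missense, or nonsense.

silent

Position 9 falls in codon 3: TGT → Cys.
After the substitution the codon is TGC → Cys.
Both encode Cys, so the change is synonymous.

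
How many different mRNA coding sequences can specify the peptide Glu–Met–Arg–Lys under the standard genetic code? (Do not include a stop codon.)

Glu: 2 codons.
Met: 1 codon.
Arg: 6 codons.
Lys: 2 codons.
2 × 1 × 6 × 2 = 24.

24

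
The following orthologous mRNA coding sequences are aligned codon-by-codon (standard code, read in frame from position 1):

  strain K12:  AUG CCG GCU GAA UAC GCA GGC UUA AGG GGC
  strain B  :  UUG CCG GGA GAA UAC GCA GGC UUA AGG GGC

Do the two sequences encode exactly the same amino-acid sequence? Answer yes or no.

Codon 1: AUG Met / UUG Leu — nonsynonymous.
Codon 2: CCG Pro / CCG Pro — identical.
Codon 3: GCU Ala / GGA Gly — nonsynonymous.
Codon 4: GAA Glu / GAA Glu — identical.
Codon 5: UAC Tyr / UAC Tyr — identical.
Codon 6: GCA Ala / GCA Ala — identical.
Codon 7: GGC Gly / GGC Gly — identical.
Codon 8: UUA Leu / UUA Leu — identical.
Codon 9: AGG Arg / AGG Arg — identical.
Codon 10: GGC Gly / GGC Gly — identical.
Nonsynonymous differences: 2 → different protein.

no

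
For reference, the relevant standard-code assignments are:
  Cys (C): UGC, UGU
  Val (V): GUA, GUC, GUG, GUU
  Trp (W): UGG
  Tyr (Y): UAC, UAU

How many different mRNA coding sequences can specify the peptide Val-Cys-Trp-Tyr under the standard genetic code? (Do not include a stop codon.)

16

Val: 4 codons.
Cys: 2 codons.
Trp: 1 codon.
Tyr: 2 codons.
4 × 2 × 1 × 2 = 16.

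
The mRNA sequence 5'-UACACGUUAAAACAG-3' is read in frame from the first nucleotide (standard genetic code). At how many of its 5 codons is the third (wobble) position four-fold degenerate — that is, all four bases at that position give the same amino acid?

1

Codon 1 UAC (Tyr): third position 2-fold.
Codon 2 ACG (Thr): third position 4-fold.
Codon 3 UUA (Leu): third position 2-fold.
Codon 4 AAA (Lys): third position 2-fold.
Codon 5 CAG (Gln): third position 2-fold.
Four-fold degenerate third positions: 1.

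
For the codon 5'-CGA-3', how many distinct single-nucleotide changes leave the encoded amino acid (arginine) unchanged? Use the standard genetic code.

4

Position 1: AGA → 1 synonymous.
Position 2: none → 0 synonymous.
Position 3: CGT, CGC, CGG → 3 synonymous.
Total: 1 + 0 + 3 = 4.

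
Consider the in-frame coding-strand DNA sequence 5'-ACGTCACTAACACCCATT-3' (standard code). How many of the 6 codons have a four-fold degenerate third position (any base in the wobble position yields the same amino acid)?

Codon 1 ACG (Thr): third position 4-fold.
Codon 2 TCA (Ser): third position 4-fold.
Codon 3 CTA (Leu): third position 4-fold.
Codon 4 ACA (Thr): third position 4-fold.
Codon 5 CCC (Pro): third position 4-fold.
Codon 6 ATT (Ile): third position 3-fold.
Four-fold degenerate third positions: 5.

5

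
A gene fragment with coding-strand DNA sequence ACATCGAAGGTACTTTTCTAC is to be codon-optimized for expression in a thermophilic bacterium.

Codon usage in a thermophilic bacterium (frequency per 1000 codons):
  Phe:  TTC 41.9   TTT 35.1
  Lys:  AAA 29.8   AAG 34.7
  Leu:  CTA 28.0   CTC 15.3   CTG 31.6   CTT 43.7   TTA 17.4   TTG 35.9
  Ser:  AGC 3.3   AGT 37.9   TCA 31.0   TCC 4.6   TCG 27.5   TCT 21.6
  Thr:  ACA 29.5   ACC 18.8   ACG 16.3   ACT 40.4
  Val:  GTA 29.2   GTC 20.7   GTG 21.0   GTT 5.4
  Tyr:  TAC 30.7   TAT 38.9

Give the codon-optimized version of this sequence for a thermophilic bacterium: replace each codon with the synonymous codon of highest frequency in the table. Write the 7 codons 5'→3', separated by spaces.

ACT AGT AAG GTA CTT TTC TAT

Codon 1 (Thr): best is ACT at 40.4.
Codon 2 (Ser): best is AGT at 37.9.
Codon 3 (Lys): best is AAG at 34.7.
Codon 4 (Val): best is GTA at 29.2.
Codon 5 (Leu): best is CTT at 43.7.
Codon 6 (Phe): best is TTC at 41.9.
Codon 7 (Tyr): best is TAT at 38.9.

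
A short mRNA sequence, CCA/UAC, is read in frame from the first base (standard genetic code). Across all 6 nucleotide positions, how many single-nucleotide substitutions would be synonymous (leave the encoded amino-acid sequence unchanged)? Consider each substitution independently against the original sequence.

Codon 1 (CCA, Pro): 3 synonymous substitutions.
Codon 2 (UAC, Tyr): 1 synonymous substitution.
Total: 3 + 1 = 4.

4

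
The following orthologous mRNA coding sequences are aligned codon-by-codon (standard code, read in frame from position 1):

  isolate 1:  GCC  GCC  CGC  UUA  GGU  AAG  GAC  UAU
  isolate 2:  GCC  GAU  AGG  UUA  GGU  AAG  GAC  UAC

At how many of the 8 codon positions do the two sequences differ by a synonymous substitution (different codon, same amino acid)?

Codon 1: GCC Ala / GCC Ala — identical.
Codon 2: GCC Ala / GAU Asp — nonsynonymous.
Codon 3: CGC Arg / AGG Arg — synonymous.
Codon 4: UUA Leu / UUA Leu — identical.
Codon 5: GGU Gly / GGU Gly — identical.
Codon 6: AAG Lys / AAG Lys — identical.
Codon 7: GAC Asp / GAC Asp — identical.
Codon 8: UAU Tyr / UAC Tyr — synonymous.
Synonymous differences: 2.

2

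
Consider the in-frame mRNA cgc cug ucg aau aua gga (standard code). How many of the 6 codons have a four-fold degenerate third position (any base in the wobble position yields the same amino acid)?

Codon 1 CGC (Arg): third position 4-fold.
Codon 2 CUG (Leu): third position 4-fold.
Codon 3 UCG (Ser): third position 4-fold.
Codon 4 AAU (Asn): third position 2-fold.
Codon 5 AUA (Ile): third position 3-fold.
Codon 6 GGA (Gly): third position 4-fold.
Four-fold degenerate third positions: 4.

4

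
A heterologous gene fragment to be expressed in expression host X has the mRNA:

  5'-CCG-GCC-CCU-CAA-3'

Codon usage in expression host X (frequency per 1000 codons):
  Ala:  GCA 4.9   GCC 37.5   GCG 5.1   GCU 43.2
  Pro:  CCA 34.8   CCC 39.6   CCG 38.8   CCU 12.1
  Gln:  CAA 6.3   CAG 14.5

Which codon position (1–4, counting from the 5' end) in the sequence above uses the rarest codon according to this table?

4

Codon 1 CCG (Pro): 38.8 per 1000.
Codon 2 GCC (Ala): 37.5 per 1000.
Codon 3 CCU (Pro): 12.1 per 1000.
Codon 4 CAA (Gln): 6.3 per 1000.
Lowest frequency is 6.3 at codon 4.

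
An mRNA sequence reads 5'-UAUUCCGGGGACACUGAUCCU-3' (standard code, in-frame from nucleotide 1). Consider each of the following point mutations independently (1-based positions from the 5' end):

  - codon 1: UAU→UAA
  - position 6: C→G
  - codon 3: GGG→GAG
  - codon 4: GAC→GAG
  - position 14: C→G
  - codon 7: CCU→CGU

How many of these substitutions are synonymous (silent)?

Codon 1: UAU (Tyr) → UAA (Stop) — nonsense.
Codon 2: UCC (Ser) → UCG (Ser) — synonymous.
Codon 3: GGG (Gly) → GAG (Glu) — missense.
Codon 4: GAC (Asp) → GAG (Glu) — missense.
Codon 5: ACU (Thr) → AGU (Ser) — missense.
Codon 7: CCU (Pro) → CGU (Arg) — missense.
Synonymous: 1 of 6.

1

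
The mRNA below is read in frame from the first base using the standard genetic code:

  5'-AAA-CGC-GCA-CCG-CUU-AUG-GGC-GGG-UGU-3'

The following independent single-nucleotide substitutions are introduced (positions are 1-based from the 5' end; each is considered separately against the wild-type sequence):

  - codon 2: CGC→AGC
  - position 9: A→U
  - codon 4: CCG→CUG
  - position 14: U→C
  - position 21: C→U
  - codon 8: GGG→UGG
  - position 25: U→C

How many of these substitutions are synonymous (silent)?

2

Codon 2: CGC (Arg) → AGC (Ser) — missense.
Codon 3: GCA (Ala) → GCU (Ala) — synonymous.
Codon 4: CCG (Pro) → CUG (Leu) — missense.
Codon 5: CUU (Leu) → CCU (Pro) — missense.
Codon 7: GGC (Gly) → GGU (Gly) — synonymous.
Codon 8: GGG (Gly) → UGG (Trp) — missense.
Codon 9: UGU (Cys) → CGU (Arg) — missense.
Synonymous: 2 of 7.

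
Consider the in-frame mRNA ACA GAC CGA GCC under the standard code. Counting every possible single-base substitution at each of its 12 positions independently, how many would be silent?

11

Codon 1 (ACA, Thr): 3 synonymous substitutions.
Codon 2 (GAC, Asp): 1 synonymous substitution.
Codon 3 (CGA, Arg): 4 synonymous substitutions.
Codon 4 (GCC, Ala): 3 synonymous substitutions.
Total: 3 + 1 + 4 + 3 = 11.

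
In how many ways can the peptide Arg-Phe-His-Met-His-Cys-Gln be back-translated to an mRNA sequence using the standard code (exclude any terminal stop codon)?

Arg: 6 codons.
Phe: 2 codons.
His: 2 codons.
Met: 1 codon.
His: 2 codons.
Cys: 2 codons.
Gln: 2 codons.
6 × 2 × 2 × 1 × 2 × 2 × 2 = 192.

192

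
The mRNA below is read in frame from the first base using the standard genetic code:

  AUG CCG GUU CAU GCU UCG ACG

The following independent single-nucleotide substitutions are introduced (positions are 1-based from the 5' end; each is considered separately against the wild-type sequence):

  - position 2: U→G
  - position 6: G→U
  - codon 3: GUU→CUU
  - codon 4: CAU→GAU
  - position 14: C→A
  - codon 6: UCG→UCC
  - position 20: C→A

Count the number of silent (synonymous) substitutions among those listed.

2

Codon 1: AUG (Met) → AGG (Arg) — missense.
Codon 2: CCG (Pro) → CCU (Pro) — synonymous.
Codon 3: GUU (Val) → CUU (Leu) — missense.
Codon 4: CAU (His) → GAU (Asp) — missense.
Codon 5: GCU (Ala) → GAU (Asp) — missense.
Codon 6: UCG (Ser) → UCC (Ser) — synonymous.
Codon 7: ACG (Thr) → AAG (Lys) — missense.
Synonymous: 2 of 7.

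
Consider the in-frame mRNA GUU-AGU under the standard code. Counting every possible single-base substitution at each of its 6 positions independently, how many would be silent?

4

Codon 1 (GUU, Val): 3 synonymous substitutions.
Codon 2 (AGU, Ser): 1 synonymous substitution.
Total: 3 + 1 = 4.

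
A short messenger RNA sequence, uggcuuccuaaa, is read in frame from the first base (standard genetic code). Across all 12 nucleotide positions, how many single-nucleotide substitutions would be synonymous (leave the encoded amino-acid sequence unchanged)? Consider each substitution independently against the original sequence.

Codon 1 (UGG, Trp): 0 synonymous substitutions.
Codon 2 (CUU, Leu): 3 synonymous substitutions.
Codon 3 (CCU, Pro): 3 synonymous substitutions.
Codon 4 (AAA, Lys): 1 synonymous substitution.
Total: 0 + 3 + 3 + 1 = 7.

7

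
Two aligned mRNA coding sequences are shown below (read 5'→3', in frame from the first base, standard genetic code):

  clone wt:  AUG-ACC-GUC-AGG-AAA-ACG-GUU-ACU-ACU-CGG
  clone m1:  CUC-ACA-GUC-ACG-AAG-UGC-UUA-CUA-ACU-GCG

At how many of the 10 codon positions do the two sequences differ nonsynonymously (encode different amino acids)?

6

Codon 1: AUG Met / CUC Leu — nonsynonymous.
Codon 2: ACC Thr / ACA Thr — synonymous.
Codon 3: GUC Val / GUC Val — identical.
Codon 4: AGG Arg / ACG Thr — nonsynonymous.
Codon 5: AAA Lys / AAG Lys — synonymous.
Codon 6: ACG Thr / UGC Cys — nonsynonymous.
Codon 7: GUU Val / UUA Leu — nonsynonymous.
Codon 8: ACU Thr / CUA Leu — nonsynonymous.
Codon 9: ACU Thr / ACU Thr — identical.
Codon 10: CGG Arg / GCG Ala — nonsynonymous.
Nonsynonymous differences: 6.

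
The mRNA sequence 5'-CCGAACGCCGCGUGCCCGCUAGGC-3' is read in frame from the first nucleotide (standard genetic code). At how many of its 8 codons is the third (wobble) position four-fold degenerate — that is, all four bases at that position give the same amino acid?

Codon 1 CCG (Pro): third position 4-fold.
Codon 2 AAC (Asn): third position 2-fold.
Codon 3 GCC (Ala): third position 4-fold.
Codon 4 GCG (Ala): third position 4-fold.
Codon 5 UGC (Cys): third position 2-fold.
Codon 6 CCG (Pro): third position 4-fold.
Codon 7 CUA (Leu): third position 4-fold.
Codon 8 GGC (Gly): third position 4-fold.
Four-fold degenerate third positions: 6.

6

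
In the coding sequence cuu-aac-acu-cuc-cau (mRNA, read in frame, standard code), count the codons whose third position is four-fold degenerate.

3

Codon 1 CUU (Leu): third position 4-fold.
Codon 2 AAC (Asn): third position 2-fold.
Codon 3 ACU (Thr): third position 4-fold.
Codon 4 CUC (Leu): third position 4-fold.
Codon 5 CAU (His): third position 2-fold.
Four-fold degenerate third positions: 3.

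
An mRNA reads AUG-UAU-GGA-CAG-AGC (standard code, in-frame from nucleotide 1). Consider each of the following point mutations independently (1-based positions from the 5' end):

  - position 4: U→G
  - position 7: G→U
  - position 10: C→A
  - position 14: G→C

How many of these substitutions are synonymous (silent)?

Codon 2: UAU (Tyr) → GAU (Asp) — missense.
Codon 3: GGA (Gly) → UGA (Stop) — nonsense.
Codon 4: CAG (Gln) → AAG (Lys) — missense.
Codon 5: AGC (Ser) → ACC (Thr) — missense.
Synonymous: 0 of 4.

0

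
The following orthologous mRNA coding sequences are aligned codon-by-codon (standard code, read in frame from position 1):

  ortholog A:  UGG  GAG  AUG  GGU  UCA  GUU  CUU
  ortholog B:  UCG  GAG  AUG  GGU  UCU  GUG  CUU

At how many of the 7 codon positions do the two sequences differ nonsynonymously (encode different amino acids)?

Codon 1: UGG Trp / UCG Ser — nonsynonymous.
Codon 2: GAG Glu / GAG Glu — identical.
Codon 3: AUG Met / AUG Met — identical.
Codon 4: GGU Gly / GGU Gly — identical.
Codon 5: UCA Ser / UCU Ser — synonymous.
Codon 6: GUU Val / GUG Val — synonymous.
Codon 7: CUU Leu / CUU Leu — identical.
Nonsynonymous differences: 1.

1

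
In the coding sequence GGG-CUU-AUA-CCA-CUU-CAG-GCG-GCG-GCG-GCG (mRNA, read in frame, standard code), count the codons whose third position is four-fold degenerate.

Codon 1 GGG (Gly): third position 4-fold.
Codon 2 CUU (Leu): third position 4-fold.
Codon 3 AUA (Ile): third position 3-fold.
Codon 4 CCA (Pro): third position 4-fold.
Codon 5 CUU (Leu): third position 4-fold.
Codon 6 CAG (Gln): third position 2-fold.
Codon 7 GCG (Ala): third position 4-fold.
Codon 8 GCG (Ala): third position 4-fold.
Codon 9 GCG (Ala): third position 4-fold.
Codon 10 GCG (Ala): third position 4-fold.
Four-fold degenerate third positions: 8.

8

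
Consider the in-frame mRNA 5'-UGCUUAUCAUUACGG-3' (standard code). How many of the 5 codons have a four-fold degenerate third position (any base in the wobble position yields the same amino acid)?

2

Codon 1 UGC (Cys): third position 2-fold.
Codon 2 UUA (Leu): third position 2-fold.
Codon 3 UCA (Ser): third position 4-fold.
Codon 4 UUA (Leu): third position 2-fold.
Codon 5 CGG (Arg): third position 4-fold.
Four-fold degenerate third positions: 2.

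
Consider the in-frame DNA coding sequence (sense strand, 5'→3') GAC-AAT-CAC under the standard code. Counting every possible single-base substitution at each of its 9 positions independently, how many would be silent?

3

Codon 1 (GAC, Asp): 1 synonymous substitution.
Codon 2 (AAT, Asn): 1 synonymous substitution.
Codon 3 (CAC, His): 1 synonymous substitution.
Total: 1 + 1 + 1 = 3.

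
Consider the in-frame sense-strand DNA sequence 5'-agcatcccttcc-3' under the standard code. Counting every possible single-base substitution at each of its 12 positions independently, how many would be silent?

9

Codon 1 (AGC, Ser): 1 synonymous substitution.
Codon 2 (ATC, Ile): 2 synonymous substitutions.
Codon 3 (CCT, Pro): 3 synonymous substitutions.
Codon 4 (TCC, Ser): 3 synonymous substitutions.
Total: 1 + 2 + 3 + 3 = 9.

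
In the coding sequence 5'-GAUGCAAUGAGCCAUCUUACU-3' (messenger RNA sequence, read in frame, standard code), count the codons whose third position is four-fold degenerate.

3

Codon 1 GAU (Asp): third position 2-fold.
Codon 2 GCA (Ala): third position 4-fold.
Codon 3 AUG (Met): third position 1-fold.
Codon 4 AGC (Ser): third position 2-fold.
Codon 5 CAU (His): third position 2-fold.
Codon 6 CUU (Leu): third position 4-fold.
Codon 7 ACU (Thr): third position 4-fold.
Four-fold degenerate third positions: 3.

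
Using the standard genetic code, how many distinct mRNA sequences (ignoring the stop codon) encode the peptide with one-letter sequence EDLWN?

48

Glu: 2 codons.
Asp: 2 codons.
Leu: 6 codons.
Trp: 1 codon.
Asn: 2 codons.
2 × 2 × 6 × 1 × 2 = 48.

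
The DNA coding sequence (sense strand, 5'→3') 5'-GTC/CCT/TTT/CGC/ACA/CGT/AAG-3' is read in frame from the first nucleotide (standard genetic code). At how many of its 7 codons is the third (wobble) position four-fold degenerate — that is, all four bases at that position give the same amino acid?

5

Codon 1 GTC (Val): third position 4-fold.
Codon 2 CCT (Pro): third position 4-fold.
Codon 3 TTT (Phe): third position 2-fold.
Codon 4 CGC (Arg): third position 4-fold.
Codon 5 ACA (Thr): third position 4-fold.
Codon 6 CGT (Arg): third position 4-fold.
Codon 7 AAG (Lys): third position 2-fold.
Four-fold degenerate third positions: 5.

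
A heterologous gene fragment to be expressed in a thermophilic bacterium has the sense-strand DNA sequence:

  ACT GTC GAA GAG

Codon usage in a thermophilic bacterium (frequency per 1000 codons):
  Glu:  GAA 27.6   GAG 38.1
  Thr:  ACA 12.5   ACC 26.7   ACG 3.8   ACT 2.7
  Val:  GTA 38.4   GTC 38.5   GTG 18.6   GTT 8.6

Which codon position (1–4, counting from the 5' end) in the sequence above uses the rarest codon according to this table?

1

Codon 1 ACT (Thr): 2.7 per 1000.
Codon 2 GTC (Val): 38.5 per 1000.
Codon 3 GAA (Glu): 27.6 per 1000.
Codon 4 GAG (Glu): 38.1 per 1000.
Lowest frequency is 2.7 at codon 1.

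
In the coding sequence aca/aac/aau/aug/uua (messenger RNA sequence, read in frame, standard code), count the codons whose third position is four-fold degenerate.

1

Codon 1 ACA (Thr): third position 4-fold.
Codon 2 AAC (Asn): third position 2-fold.
Codon 3 AAU (Asn): third position 2-fold.
Codon 4 AUG (Met): third position 1-fold.
Codon 5 UUA (Leu): third position 2-fold.
Four-fold degenerate third positions: 1.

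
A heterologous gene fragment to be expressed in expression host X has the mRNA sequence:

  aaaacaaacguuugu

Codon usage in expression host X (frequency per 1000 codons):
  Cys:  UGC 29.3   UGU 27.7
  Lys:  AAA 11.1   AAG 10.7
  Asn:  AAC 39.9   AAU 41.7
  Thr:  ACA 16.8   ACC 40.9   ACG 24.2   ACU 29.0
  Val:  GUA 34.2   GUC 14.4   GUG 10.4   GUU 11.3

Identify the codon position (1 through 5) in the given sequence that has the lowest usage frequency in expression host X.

1

Codon 1 AAA (Lys): 11.1 per 1000.
Codon 2 ACA (Thr): 16.8 per 1000.
Codon 3 AAC (Asn): 39.9 per 1000.
Codon 4 GUU (Val): 11.3 per 1000.
Codon 5 UGU (Cys): 27.7 per 1000.
Lowest frequency is 11.1 at codon 1.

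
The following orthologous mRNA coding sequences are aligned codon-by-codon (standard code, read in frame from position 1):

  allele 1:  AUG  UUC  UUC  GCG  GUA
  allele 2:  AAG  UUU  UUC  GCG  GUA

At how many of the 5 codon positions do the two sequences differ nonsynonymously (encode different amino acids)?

1

Codon 1: AUG Met / AAG Lys — nonsynonymous.
Codon 2: UUC Phe / UUU Phe — synonymous.
Codon 3: UUC Phe / UUC Phe — identical.
Codon 4: GCG Ala / GCG Ala — identical.
Codon 5: GUA Val / GUA Val — identical.
Nonsynonymous differences: 1.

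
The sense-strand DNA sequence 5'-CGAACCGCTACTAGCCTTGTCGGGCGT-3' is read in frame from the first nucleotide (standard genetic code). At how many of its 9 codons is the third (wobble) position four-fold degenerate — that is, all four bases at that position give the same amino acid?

Codon 1 CGA (Arg): third position 4-fold.
Codon 2 ACC (Thr): third position 4-fold.
Codon 3 GCT (Ala): third position 4-fold.
Codon 4 ACT (Thr): third position 4-fold.
Codon 5 AGC (Ser): third position 2-fold.
Codon 6 CTT (Leu): third position 4-fold.
Codon 7 GTC (Val): third position 4-fold.
Codon 8 GGG (Gly): third position 4-fold.
Codon 9 CGT (Arg): third position 4-fold.
Four-fold degenerate third positions: 8.

8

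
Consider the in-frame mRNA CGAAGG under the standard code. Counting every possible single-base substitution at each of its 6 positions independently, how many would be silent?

6

Codon 1 (CGA, Arg): 4 synonymous substitutions.
Codon 2 (AGG, Arg): 2 synonymous substitutions.
Total: 4 + 2 = 6.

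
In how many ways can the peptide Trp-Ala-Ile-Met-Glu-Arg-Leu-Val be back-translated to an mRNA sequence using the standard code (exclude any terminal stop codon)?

3456

Trp: 1 codon.
Ala: 4 codons.
Ile: 3 codons.
Met: 1 codon.
Glu: 2 codons.
Arg: 6 codons.
Leu: 6 codons.
Val: 4 codons.
1 × 4 × 3 × 1 × 2 × 6 × 6 × 4 = 3456.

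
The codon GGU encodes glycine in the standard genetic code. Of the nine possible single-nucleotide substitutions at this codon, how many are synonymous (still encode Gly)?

3

Position 1: none → 0 synonymous.
Position 2: none → 0 synonymous.
Position 3: GGC, GGA, GGG → 3 synonymous.
Total: 0 + 0 + 3 = 3.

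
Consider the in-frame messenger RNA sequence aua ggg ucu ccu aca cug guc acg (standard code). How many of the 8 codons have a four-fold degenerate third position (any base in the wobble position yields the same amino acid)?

Codon 1 AUA (Ile): third position 3-fold.
Codon 2 GGG (Gly): third position 4-fold.
Codon 3 UCU (Ser): third position 4-fold.
Codon 4 CCU (Pro): third position 4-fold.
Codon 5 ACA (Thr): third position 4-fold.
Codon 6 CUG (Leu): third position 4-fold.
Codon 7 GUC (Val): third position 4-fold.
Codon 8 ACG (Thr): third position 4-fold.
Four-fold degenerate third positions: 7.

7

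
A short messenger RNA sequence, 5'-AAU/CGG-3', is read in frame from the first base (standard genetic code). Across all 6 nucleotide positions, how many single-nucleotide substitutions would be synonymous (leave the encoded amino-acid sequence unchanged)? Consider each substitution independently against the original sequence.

5

Codon 1 (AAU, Asn): 1 synonymous substitution.
Codon 2 (CGG, Arg): 4 synonymous substitutions.
Total: 1 + 4 = 5.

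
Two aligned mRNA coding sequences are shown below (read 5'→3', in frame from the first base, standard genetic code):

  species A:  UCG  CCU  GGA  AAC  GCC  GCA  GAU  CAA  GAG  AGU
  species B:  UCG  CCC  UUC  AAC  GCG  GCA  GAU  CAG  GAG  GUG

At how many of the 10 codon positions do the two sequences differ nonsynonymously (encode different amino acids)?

2

Codon 1: UCG Ser / UCG Ser — identical.
Codon 2: CCU Pro / CCC Pro — synonymous.
Codon 3: GGA Gly / UUC Phe — nonsynonymous.
Codon 4: AAC Asn / AAC Asn — identical.
Codon 5: GCC Ala / GCG Ala — synonymous.
Codon 6: GCA Ala / GCA Ala — identical.
Codon 7: GAU Asp / GAU Asp — identical.
Codon 8: CAA Gln / CAG Gln — synonymous.
Codon 9: GAG Glu / GAG Glu — identical.
Codon 10: AGU Ser / GUG Val — nonsynonymous.
Nonsynonymous differences: 2.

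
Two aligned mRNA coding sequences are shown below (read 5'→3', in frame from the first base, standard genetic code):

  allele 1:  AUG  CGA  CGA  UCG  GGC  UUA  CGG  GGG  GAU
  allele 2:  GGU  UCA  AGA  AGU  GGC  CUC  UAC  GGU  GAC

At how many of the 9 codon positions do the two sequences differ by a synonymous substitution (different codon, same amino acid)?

5

Codon 1: AUG Met / GGU Gly — nonsynonymous.
Codon 2: CGA Arg / UCA Ser — nonsynonymous.
Codon 3: CGA Arg / AGA Arg — synonymous.
Codon 4: UCG Ser / AGU Ser — synonymous.
Codon 5: GGC Gly / GGC Gly — identical.
Codon 6: UUA Leu / CUC Leu — synonymous.
Codon 7: CGG Arg / UAC Tyr — nonsynonymous.
Codon 8: GGG Gly / GGU Gly — synonymous.
Codon 9: GAU Asp / GAC Asp — synonymous.
Synonymous differences: 5.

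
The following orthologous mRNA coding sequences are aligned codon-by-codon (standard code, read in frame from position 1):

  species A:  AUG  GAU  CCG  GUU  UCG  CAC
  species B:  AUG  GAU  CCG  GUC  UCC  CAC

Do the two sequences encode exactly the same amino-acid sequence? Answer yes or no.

yes

Codon 1: AUG Met / AUG Met — identical.
Codon 2: GAU Asp / GAU Asp — identical.
Codon 3: CCG Pro / CCG Pro — identical.
Codon 4: GUU Val / GUC Val — synonymous.
Codon 5: UCG Ser / UCC Ser — synonymous.
Codon 6: CAC His / CAC His — identical.
Nonsynonymous differences: 0 → same protein.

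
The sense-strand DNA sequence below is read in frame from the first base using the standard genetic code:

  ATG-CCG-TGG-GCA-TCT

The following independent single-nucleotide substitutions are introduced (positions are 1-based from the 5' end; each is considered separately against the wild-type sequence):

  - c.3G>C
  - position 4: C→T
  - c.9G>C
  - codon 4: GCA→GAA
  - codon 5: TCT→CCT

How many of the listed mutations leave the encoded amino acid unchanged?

Codon 1: ATG (Met) → ATC (Ile) — missense.
Codon 2: CCG (Pro) → TCG (Ser) — missense.
Codon 3: TGG (Trp) → TGC (Cys) — missense.
Codon 4: GCA (Ala) → GAA (Glu) — missense.
Codon 5: TCT (Ser) → CCT (Pro) — missense.
Synonymous: 0 of 5.

0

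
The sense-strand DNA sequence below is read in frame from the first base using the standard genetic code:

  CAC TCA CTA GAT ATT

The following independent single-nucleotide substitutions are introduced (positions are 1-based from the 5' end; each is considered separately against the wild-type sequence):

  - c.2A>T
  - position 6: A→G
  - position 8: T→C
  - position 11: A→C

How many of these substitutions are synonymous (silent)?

1

Codon 1: CAC (His) → CTC (Leu) — missense.
Codon 2: TCA (Ser) → TCG (Ser) — synonymous.
Codon 3: CTA (Leu) → CCA (Pro) — missense.
Codon 4: GAT (Asp) → GCT (Ala) — missense.
Synonymous: 1 of 4.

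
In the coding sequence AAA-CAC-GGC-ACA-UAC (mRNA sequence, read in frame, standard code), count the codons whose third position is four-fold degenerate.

2

Codon 1 AAA (Lys): third position 2-fold.
Codon 2 CAC (His): third position 2-fold.
Codon 3 GGC (Gly): third position 4-fold.
Codon 4 ACA (Thr): third position 4-fold.
Codon 5 UAC (Tyr): third position 2-fold.
Four-fold degenerate third positions: 2.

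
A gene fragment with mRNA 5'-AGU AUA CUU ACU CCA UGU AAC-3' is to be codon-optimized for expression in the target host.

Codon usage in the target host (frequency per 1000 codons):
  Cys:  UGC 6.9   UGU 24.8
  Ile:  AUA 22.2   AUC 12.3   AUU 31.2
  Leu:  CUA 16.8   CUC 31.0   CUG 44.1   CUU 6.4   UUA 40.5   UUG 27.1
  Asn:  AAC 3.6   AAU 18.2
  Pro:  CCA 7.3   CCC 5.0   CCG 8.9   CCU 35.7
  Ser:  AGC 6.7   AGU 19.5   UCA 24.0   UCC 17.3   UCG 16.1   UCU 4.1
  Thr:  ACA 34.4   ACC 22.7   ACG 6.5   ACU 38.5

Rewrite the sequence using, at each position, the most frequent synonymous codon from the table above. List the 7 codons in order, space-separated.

Codon 1 (Ser): best is UCA at 24.0.
Codon 2 (Ile): best is AUU at 31.2.
Codon 3 (Leu): best is CUG at 44.1.
Codon 4 (Thr): best is ACU at 38.5.
Codon 5 (Pro): best is CCU at 35.7.
Codon 6 (Cys): best is UGU at 24.8.
Codon 7 (Asn): best is AAU at 18.2.

UCA AUU CUG ACU CCU UGU AAU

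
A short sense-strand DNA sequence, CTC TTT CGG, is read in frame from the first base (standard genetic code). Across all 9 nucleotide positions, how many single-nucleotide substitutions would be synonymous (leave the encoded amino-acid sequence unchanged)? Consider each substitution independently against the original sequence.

Codon 1 (CTC, Leu): 3 synonymous substitutions.
Codon 2 (TTT, Phe): 1 synonymous substitution.
Codon 3 (CGG, Arg): 4 synonymous substitutions.
Total: 3 + 1 + 4 = 8.

8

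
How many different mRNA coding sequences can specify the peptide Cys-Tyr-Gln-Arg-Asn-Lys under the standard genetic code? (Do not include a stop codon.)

192

Cys: 2 codons.
Tyr: 2 codons.
Gln: 2 codons.
Arg: 6 codons.
Asn: 2 codons.
Lys: 2 codons.
2 × 2 × 2 × 6 × 2 × 2 = 192.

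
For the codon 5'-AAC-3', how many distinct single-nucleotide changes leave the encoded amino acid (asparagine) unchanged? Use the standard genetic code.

Position 1: none → 0 synonymous.
Position 2: none → 0 synonymous.
Position 3: AAU → 1 synonymous.
Total: 0 + 0 + 1 = 1.

1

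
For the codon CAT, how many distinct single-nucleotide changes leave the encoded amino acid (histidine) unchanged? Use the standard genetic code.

Position 1: none → 0 synonymous.
Position 2: none → 0 synonymous.
Position 3: CAC → 1 synonymous.
Total: 0 + 0 + 1 = 1.

1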